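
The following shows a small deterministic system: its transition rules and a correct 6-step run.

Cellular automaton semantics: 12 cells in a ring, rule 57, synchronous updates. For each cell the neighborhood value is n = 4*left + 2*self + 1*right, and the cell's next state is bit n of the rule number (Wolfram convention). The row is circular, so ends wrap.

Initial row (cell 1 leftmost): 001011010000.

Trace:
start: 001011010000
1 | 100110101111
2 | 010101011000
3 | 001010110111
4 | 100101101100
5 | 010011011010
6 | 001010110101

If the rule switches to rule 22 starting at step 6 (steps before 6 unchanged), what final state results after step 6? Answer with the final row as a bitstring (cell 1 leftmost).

(re-executing step 6 under rule 22; state before step 6: 010011011010)
6 | 111100000011

111100000011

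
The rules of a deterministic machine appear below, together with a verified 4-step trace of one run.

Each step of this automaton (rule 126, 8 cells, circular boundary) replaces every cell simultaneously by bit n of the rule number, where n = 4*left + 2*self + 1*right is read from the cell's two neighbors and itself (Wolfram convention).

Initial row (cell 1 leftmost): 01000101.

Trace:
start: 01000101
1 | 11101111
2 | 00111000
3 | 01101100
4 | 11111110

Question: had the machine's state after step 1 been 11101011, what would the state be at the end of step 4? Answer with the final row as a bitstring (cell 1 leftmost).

state after step 1 := 11101011
2 | 00111110
3 | 01100011
4 | 11110111

11110111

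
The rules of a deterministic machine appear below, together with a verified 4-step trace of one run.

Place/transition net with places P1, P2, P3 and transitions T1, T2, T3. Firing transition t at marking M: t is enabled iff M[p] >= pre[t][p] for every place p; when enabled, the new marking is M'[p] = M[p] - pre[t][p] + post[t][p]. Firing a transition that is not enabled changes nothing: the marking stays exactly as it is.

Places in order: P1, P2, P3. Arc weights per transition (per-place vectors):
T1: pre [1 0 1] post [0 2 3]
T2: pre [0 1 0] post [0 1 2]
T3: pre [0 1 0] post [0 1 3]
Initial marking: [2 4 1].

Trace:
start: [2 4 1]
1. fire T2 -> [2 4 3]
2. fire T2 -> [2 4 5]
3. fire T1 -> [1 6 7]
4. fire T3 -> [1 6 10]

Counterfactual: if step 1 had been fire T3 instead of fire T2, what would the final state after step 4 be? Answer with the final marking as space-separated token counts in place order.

(re-executing from step 1 with the substitution; state before step 1: [2 4 1])
1. fire T3 -> [2 4 4]
2. fire T2 -> [2 4 6]
3. fire T1 -> [1 6 8]
4. fire T3 -> [1 6 11]

1 6 11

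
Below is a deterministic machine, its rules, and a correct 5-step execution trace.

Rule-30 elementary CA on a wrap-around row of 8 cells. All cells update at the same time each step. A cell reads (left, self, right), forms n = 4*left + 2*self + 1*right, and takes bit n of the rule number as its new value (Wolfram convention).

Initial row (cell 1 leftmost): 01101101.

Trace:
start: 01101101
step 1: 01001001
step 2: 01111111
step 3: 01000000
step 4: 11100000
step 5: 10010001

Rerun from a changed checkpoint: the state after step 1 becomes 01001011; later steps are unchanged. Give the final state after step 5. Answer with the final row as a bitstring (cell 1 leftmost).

01111101

state after step 1 := 01001011
step 2: 01111010
step 3: 11000011
step 4: 00100110
step 5: 01111101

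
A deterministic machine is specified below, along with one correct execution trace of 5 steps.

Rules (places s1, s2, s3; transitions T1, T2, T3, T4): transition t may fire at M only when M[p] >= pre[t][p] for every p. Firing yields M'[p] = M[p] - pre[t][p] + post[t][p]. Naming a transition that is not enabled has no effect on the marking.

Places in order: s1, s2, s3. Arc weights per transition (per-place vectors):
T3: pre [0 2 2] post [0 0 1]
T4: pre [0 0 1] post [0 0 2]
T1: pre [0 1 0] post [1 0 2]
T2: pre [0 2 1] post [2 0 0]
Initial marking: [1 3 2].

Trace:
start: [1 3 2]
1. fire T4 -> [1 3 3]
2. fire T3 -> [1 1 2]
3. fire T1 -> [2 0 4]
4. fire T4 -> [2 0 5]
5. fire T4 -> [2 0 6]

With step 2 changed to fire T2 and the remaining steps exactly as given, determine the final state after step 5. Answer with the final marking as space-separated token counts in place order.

4 0 6

(re-executing from step 2 with the substitution; state before step 2: [1 3 3])
2. fire T2 -> [3 1 2]
3. fire T1 -> [4 0 4]
4. fire T4 -> [4 0 5]
5. fire T4 -> [4 0 6]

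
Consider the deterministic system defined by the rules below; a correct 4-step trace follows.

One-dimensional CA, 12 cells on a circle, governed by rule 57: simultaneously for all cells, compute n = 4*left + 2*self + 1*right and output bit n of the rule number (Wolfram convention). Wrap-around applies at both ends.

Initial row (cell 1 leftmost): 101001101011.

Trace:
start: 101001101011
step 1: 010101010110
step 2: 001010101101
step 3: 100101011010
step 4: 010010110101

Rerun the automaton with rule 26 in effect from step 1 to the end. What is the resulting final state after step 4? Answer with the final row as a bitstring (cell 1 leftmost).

100010010101

(re-executing steps 1..4 under rule 26; state before step 1: 101001101011)
step 1: 000111000010
step 2: 001100100101
step 3: 111011011000
step 4: 100010010101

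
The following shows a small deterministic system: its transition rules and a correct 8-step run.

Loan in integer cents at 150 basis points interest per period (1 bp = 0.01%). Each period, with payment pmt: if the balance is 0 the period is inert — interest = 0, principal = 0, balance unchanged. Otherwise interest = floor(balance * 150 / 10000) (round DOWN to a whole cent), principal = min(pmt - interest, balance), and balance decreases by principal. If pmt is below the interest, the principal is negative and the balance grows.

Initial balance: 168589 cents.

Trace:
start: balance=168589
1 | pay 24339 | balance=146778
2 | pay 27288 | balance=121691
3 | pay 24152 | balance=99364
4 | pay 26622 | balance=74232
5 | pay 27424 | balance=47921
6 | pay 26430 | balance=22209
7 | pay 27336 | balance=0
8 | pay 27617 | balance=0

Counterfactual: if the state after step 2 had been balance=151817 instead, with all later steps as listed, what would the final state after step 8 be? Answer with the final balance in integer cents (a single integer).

458

state after step 2 := balance=151817
3 | pay 24152 | balance=129942
4 | pay 26622 | balance=105269
5 | pay 27424 | balance=79424
6 | pay 26430 | balance=54185
7 | pay 27336 | balance=27661
8 | pay 27617 | balance=458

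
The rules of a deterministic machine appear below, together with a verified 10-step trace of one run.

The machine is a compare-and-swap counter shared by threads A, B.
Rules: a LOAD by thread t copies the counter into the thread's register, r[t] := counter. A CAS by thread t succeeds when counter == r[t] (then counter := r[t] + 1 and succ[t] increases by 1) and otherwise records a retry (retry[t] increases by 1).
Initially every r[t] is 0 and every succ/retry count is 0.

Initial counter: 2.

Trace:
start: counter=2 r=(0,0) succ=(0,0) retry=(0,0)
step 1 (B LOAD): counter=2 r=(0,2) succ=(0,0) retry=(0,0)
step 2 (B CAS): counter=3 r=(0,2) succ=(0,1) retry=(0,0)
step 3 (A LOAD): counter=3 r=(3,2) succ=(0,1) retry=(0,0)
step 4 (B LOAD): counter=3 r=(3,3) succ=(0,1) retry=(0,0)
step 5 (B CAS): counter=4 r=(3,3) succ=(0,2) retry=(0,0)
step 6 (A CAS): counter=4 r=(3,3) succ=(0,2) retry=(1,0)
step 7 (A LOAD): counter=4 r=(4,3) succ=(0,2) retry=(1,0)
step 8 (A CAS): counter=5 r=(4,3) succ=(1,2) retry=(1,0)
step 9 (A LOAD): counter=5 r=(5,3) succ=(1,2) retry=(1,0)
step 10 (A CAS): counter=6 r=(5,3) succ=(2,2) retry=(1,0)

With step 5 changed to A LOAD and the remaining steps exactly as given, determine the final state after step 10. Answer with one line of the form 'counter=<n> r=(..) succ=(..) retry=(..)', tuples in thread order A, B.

counter=6 r=(5,3) succ=(3,1) retry=(0,0)

(re-executing from step 5 with the substitution; state before step 5: counter=3 r=(3,3) succ=(0,1) retry=(0,0))
step 5 (A LOAD): counter=3 r=(3,3) succ=(0,1) retry=(0,0)
step 6 (A CAS): counter=4 r=(3,3) succ=(1,1) retry=(0,0)
step 7 (A LOAD): counter=4 r=(4,3) succ=(1,1) retry=(0,0)
step 8 (A CAS): counter=5 r=(4,3) succ=(2,1) retry=(0,0)
step 9 (A LOAD): counter=5 r=(5,3) succ=(2,1) retry=(0,0)
step 10 (A CAS): counter=6 r=(5,3) succ=(3,1) retry=(0,0)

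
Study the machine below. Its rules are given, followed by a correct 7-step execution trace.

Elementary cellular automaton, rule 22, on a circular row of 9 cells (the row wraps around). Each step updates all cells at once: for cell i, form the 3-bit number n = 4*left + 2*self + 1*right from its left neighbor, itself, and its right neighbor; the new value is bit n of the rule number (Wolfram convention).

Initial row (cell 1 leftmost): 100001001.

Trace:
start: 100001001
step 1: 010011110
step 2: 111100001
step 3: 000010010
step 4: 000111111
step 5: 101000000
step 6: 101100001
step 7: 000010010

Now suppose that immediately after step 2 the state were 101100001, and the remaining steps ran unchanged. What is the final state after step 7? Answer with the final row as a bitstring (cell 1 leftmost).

000010010

state after step 2 := 101100001
step 3: 000010010
step 4: 000111111
step 5: 101000000
step 6: 101100001
step 7: 000010010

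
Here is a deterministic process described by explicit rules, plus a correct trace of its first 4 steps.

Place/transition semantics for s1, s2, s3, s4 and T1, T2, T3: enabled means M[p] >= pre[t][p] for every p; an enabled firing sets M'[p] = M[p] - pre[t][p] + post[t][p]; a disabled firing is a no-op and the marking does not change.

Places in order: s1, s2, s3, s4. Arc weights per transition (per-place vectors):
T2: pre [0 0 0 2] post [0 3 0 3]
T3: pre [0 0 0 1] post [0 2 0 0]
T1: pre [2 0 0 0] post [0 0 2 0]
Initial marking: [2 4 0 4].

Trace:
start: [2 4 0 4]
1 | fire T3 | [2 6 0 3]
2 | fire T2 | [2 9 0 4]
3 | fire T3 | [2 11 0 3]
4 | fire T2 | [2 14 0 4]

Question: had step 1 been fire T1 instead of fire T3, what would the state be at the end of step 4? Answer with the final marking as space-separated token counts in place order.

0 12 2 5

(re-executing from step 1 with the substitution; state before step 1: [2 4 0 4])
1 | fire T1 | [0 4 2 4]
2 | fire T2 | [0 7 2 5]
3 | fire T3 | [0 9 2 4]
4 | fire T2 | [0 12 2 5]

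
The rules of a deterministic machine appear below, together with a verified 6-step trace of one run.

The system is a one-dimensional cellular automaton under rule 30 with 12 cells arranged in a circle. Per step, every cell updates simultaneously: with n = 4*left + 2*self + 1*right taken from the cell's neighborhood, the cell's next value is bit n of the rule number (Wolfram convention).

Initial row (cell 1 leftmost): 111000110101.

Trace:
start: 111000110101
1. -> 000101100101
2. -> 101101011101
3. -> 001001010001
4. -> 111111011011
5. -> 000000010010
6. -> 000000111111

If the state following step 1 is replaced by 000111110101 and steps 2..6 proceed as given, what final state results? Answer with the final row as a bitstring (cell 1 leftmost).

100111110100

state after step 1 := 000111110101
2. -> 101100000101
3. -> 001010001101
4. -> 111011011001
5. -> 000010010111
6. -> 100111110100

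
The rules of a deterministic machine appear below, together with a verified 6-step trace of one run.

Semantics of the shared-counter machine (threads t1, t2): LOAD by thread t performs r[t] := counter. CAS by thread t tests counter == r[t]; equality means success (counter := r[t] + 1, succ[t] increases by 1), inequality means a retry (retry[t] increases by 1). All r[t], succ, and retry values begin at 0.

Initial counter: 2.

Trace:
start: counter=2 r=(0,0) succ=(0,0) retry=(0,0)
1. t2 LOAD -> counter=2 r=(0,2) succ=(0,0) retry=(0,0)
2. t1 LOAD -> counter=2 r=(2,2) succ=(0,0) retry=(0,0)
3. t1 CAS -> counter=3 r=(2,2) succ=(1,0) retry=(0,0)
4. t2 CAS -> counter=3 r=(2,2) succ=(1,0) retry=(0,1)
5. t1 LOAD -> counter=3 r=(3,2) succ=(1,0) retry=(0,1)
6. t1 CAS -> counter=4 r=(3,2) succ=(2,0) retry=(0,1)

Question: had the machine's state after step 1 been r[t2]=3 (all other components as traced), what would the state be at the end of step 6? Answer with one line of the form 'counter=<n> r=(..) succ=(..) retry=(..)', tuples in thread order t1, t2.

counter=5 r=(4,3) succ=(2,1) retry=(0,0)

state after step 1 := counter=2 r=(0,3) succ=(0,0) retry=(0,0)
2. t1 LOAD -> counter=2 r=(2,3) succ=(0,0) retry=(0,0)
3. t1 CAS -> counter=3 r=(2,3) succ=(1,0) retry=(0,0)
4. t2 CAS -> counter=4 r=(2,3) succ=(1,1) retry=(0,0)
5. t1 LOAD -> counter=4 r=(4,3) succ=(1,1) retry=(0,0)
6. t1 CAS -> counter=5 r=(4,3) succ=(2,1) retry=(0,0)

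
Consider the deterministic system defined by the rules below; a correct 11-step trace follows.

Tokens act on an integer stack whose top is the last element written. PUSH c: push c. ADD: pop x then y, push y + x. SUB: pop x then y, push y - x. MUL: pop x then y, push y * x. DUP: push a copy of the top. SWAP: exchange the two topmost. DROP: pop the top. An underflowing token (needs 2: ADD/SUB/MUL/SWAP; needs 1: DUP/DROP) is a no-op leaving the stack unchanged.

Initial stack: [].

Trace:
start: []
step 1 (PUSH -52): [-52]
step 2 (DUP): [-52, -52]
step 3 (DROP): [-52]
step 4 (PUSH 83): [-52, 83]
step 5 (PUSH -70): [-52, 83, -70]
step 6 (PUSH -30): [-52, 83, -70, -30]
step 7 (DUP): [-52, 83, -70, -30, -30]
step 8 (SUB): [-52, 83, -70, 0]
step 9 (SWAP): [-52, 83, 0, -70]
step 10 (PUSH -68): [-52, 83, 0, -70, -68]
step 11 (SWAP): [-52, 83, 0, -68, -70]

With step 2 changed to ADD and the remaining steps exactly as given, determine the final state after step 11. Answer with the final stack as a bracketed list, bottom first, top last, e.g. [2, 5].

(re-executing from step 2 with the substitution; state before step 2: [-52])
step 2 (ADD): [-52]
step 3 (DROP): []
step 4 (PUSH 83): [83]
step 5 (PUSH -70): [83, -70]
step 6 (PUSH -30): [83, -70, -30]
step 7 (DUP): [83, -70, -30, -30]
step 8 (SUB): [83, -70, 0]
step 9 (SWAP): [83, 0, -70]
step 10 (PUSH -68): [83, 0, -70, -68]
step 11 (SWAP): [83, 0, -68, -70]

[83, 0, -68, -70]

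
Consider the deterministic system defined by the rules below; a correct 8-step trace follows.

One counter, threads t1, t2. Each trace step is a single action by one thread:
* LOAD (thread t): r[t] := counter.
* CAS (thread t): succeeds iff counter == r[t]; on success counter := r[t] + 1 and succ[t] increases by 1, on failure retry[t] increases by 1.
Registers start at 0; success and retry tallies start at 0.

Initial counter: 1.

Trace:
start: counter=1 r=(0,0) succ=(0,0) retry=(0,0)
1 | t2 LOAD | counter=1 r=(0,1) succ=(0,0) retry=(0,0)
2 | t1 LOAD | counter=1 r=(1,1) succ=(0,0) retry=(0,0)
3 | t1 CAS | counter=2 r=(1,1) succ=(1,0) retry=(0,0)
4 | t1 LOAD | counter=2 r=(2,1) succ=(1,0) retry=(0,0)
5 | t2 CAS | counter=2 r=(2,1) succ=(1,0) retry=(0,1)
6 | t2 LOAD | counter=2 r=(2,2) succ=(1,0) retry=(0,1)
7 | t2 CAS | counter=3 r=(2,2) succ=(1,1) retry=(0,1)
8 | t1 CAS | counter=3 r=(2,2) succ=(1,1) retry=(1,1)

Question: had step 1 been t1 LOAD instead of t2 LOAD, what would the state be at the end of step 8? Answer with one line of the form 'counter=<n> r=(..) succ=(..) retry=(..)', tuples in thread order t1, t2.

counter=3 r=(2,2) succ=(1,1) retry=(1,1)

(re-executing from step 1 with the substitution; state before step 1: counter=1 r=(0,0) succ=(0,0) retry=(0,0))
1 | t1 LOAD | counter=1 r=(1,0) succ=(0,0) retry=(0,0)
2 | t1 LOAD | counter=1 r=(1,0) succ=(0,0) retry=(0,0)
3 | t1 CAS | counter=2 r=(1,0) succ=(1,0) retry=(0,0)
4 | t1 LOAD | counter=2 r=(2,0) succ=(1,0) retry=(0,0)
5 | t2 CAS | counter=2 r=(2,0) succ=(1,0) retry=(0,1)
6 | t2 LOAD | counter=2 r=(2,2) succ=(1,0) retry=(0,1)
7 | t2 CAS | counter=3 r=(2,2) succ=(1,1) retry=(0,1)
8 | t1 CAS | counter=3 r=(2,2) succ=(1,1) retry=(1,1)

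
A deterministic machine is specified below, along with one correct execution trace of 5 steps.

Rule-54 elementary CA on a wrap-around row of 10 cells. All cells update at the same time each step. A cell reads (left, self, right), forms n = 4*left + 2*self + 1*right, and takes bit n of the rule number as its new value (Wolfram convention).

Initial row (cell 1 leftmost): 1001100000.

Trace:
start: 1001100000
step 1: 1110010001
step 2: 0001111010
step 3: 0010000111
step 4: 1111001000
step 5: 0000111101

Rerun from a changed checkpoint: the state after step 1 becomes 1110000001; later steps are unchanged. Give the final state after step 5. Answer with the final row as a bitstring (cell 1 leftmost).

state after step 1 := 1110000001
step 2: 0001000010
step 3: 0011100111
step 4: 1100011000
step 5: 0010100101

0010100101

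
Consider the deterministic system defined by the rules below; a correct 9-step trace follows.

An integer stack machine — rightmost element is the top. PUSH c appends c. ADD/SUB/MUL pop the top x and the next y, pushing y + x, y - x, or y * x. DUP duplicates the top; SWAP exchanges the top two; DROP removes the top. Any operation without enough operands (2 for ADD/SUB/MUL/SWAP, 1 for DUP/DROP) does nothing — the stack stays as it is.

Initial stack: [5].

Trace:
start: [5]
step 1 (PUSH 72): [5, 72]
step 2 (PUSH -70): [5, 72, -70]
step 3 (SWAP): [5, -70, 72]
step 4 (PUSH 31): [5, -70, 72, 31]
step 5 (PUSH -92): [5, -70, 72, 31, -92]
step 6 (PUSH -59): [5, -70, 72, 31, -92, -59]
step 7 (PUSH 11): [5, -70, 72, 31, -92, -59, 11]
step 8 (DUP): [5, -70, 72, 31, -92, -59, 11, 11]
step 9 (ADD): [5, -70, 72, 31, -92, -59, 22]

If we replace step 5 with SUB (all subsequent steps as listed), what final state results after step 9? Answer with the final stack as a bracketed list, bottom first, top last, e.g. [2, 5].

(re-executing from step 5 with the substitution; state before step 5: [5, -70, 72, 31])
step 5 (SUB): [5, -70, 41]
step 6 (PUSH -59): [5, -70, 41, -59]
step 7 (PUSH 11): [5, -70, 41, -59, 11]
step 8 (DUP): [5, -70, 41, -59, 11, 11]
step 9 (ADD): [5, -70, 41, -59, 22]

[5, -70, 41, -59, 22]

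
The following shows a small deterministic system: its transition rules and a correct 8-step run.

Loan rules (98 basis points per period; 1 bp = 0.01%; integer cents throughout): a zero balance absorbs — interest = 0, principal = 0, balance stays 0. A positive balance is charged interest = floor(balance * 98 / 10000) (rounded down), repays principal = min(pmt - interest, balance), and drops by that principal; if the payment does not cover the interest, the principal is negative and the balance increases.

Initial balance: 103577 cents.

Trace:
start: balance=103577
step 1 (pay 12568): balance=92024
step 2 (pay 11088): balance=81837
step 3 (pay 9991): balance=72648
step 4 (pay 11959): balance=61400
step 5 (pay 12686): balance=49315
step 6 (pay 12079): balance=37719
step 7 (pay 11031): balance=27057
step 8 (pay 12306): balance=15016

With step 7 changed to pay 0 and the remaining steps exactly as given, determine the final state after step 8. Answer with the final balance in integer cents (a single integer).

26155

(re-executing from step 7 with the substitution; state before step 7: balance=37719)
step 7 (pay 0): balance=38088
step 8 (pay 12306): balance=26155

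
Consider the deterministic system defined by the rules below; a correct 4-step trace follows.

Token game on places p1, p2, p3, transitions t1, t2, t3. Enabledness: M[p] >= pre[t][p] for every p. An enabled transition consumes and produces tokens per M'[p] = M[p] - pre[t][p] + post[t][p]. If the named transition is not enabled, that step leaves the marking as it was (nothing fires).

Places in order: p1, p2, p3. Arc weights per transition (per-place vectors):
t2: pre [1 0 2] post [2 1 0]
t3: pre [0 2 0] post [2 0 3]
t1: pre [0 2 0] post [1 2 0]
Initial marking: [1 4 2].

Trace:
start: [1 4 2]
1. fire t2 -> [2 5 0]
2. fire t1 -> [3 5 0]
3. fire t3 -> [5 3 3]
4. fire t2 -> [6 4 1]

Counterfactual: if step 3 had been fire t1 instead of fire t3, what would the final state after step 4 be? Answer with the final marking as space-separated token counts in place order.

(re-executing from step 3 with the substitution; state before step 3: [3 5 0])
3. fire t1 -> [4 5 0]
4. fire t2 -> [4 5 0]

4 5 0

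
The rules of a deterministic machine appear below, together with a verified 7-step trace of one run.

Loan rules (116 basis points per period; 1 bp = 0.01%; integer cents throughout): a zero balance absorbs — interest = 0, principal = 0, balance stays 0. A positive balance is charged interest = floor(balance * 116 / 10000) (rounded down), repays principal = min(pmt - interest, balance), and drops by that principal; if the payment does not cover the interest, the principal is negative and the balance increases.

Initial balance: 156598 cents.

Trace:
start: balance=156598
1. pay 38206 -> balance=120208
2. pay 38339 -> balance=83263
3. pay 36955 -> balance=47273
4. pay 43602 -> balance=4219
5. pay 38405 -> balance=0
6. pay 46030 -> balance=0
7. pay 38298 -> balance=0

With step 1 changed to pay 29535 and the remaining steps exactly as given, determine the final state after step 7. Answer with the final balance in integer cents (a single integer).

0

(re-executing from step 1 with the substitution; state before step 1: balance=156598)
1. pay 29535 -> balance=128879
2. pay 38339 -> balance=92034
3. pay 36955 -> balance=56146
4. pay 43602 -> balance=13195
5. pay 38405 -> balance=0
6. pay 46030 -> balance=0
7. pay 38298 -> balance=0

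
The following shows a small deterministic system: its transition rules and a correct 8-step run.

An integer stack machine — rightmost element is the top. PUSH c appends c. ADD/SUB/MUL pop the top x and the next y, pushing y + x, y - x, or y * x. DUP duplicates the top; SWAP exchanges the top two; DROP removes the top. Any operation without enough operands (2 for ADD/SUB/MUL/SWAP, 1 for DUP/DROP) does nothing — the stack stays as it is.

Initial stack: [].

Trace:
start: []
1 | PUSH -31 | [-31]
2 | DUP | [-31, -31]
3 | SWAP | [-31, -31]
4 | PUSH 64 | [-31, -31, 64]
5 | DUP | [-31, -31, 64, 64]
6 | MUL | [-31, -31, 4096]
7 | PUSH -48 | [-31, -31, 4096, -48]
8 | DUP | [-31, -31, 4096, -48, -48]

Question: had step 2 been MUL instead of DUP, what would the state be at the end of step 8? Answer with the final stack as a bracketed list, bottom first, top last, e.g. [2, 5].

[-31, 4096, -48, -48]

(re-executing from step 2 with the substitution; state before step 2: [-31])
2 | MUL | [-31]
3 | SWAP | [-31]
4 | PUSH 64 | [-31, 64]
5 | DUP | [-31, 64, 64]
6 | MUL | [-31, 4096]
7 | PUSH -48 | [-31, 4096, -48]
8 | DUP | [-31, 4096, -48, -48]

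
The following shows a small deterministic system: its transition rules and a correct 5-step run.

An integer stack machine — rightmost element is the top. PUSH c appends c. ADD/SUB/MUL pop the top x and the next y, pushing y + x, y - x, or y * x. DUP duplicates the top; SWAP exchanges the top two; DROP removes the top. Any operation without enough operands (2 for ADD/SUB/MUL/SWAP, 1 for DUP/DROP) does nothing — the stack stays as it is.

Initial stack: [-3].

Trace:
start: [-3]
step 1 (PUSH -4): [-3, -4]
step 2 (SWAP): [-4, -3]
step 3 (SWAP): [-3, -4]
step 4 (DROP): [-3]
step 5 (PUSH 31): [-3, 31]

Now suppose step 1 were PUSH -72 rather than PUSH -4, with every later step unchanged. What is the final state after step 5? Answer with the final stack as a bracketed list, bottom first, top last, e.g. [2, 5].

[-3, 31]

(re-executing from step 1 with the substitution; state before step 1: [-3])
step 1 (PUSH -72): [-3, -72]
step 2 (SWAP): [-72, -3]
step 3 (SWAP): [-3, -72]
step 4 (DROP): [-3]
step 5 (PUSH 31): [-3, 31]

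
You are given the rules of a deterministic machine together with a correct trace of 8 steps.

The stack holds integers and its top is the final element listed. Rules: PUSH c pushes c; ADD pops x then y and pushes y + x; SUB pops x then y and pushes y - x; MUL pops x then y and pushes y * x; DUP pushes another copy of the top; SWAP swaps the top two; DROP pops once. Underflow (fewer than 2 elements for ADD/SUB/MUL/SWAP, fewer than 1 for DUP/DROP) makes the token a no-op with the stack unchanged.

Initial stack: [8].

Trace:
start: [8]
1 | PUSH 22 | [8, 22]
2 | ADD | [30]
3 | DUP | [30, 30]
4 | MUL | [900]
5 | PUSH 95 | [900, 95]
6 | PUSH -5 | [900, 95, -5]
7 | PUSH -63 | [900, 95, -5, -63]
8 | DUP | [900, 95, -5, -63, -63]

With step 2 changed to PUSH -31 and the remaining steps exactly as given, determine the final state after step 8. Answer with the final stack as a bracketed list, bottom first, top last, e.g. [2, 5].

(re-executing from step 2 with the substitution; state before step 2: [8, 22])
2 | PUSH -31 | [8, 22, -31]
3 | DUP | [8, 22, -31, -31]
4 | MUL | [8, 22, 961]
5 | PUSH 95 | [8, 22, 961, 95]
6 | PUSH -5 | [8, 22, 961, 95, -5]
7 | PUSH -63 | [8, 22, 961, 95, -5, -63]
8 | DUP | [8, 22, 961, 95, -5, -63, -63]

[8, 22, 961, 95, -5, -63, -63]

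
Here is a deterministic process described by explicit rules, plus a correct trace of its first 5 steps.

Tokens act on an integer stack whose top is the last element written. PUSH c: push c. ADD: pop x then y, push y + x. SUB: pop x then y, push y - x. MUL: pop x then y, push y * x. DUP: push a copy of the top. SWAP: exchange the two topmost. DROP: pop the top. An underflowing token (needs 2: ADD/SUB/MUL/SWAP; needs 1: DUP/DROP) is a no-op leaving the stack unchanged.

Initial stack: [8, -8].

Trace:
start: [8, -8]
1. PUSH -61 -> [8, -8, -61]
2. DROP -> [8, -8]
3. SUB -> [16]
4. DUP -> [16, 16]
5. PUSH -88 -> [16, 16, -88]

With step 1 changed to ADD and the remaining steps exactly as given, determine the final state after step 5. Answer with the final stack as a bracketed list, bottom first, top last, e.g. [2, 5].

[-88]

(re-executing from step 1 with the substitution; state before step 1: [8, -8])
1. ADD -> [0]
2. DROP -> []
3. SUB -> []
4. DUP -> []
5. PUSH -88 -> [-88]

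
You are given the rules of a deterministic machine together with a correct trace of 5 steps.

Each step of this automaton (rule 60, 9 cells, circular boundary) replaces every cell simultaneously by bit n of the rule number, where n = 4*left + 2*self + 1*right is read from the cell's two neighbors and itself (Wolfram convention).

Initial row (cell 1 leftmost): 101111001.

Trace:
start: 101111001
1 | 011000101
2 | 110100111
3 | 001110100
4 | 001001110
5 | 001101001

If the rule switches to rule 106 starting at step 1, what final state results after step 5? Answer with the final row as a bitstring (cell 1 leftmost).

010111101

(re-executing steps 1..5 under rule 106; state before step 1: 101111001)
1 | 111001011
2 | 001010110
3 | 010101110
4 | 101011010
5 | 010111101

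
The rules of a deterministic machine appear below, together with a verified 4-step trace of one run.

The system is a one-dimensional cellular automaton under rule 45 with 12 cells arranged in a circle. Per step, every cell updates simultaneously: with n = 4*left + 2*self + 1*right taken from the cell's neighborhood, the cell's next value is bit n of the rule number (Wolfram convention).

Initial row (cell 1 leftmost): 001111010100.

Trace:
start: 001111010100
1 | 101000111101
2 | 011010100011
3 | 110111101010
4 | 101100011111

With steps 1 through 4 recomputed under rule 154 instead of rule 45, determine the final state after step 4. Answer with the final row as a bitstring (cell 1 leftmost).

110101000111

(re-executing steps 1..4 under rule 154; state before step 1: 001111010100)
1 | 011110000010
2 | 111101000101
3 | 111000101001
4 | 110101000111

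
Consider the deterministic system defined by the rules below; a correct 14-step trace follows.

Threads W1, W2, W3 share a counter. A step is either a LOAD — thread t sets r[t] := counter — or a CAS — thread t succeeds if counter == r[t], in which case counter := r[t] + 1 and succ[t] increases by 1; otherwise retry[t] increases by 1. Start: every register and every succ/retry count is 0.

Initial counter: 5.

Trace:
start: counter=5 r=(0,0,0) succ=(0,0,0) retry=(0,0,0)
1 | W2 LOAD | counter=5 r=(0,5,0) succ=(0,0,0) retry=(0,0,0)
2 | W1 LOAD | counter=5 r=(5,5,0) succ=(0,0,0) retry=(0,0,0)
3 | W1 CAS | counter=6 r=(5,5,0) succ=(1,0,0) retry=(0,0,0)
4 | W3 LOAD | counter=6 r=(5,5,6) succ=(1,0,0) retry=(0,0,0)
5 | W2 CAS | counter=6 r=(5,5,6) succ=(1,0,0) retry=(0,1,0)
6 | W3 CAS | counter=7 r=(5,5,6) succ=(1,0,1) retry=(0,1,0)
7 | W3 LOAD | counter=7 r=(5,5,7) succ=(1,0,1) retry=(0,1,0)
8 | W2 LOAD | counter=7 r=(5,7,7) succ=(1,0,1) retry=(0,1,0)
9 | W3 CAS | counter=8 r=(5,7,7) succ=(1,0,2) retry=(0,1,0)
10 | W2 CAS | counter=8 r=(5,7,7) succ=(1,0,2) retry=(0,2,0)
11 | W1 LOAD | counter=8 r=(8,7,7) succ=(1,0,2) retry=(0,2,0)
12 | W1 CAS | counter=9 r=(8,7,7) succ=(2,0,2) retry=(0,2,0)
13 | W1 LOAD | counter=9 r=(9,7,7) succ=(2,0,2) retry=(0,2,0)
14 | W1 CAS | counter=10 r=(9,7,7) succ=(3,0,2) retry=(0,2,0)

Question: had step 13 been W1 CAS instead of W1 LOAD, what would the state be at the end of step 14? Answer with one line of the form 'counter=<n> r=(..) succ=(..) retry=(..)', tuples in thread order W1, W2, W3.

(re-executing from step 13 with the substitution; state before step 13: counter=9 r=(8,7,7) succ=(2,0,2) retry=(0,2,0))
13 | W1 CAS | counter=9 r=(8,7,7) succ=(2,0,2) retry=(1,2,0)
14 | W1 CAS | counter=9 r=(8,7,7) succ=(2,0,2) retry=(2,2,0)

counter=9 r=(8,7,7) succ=(2,0,2) retry=(2,2,0)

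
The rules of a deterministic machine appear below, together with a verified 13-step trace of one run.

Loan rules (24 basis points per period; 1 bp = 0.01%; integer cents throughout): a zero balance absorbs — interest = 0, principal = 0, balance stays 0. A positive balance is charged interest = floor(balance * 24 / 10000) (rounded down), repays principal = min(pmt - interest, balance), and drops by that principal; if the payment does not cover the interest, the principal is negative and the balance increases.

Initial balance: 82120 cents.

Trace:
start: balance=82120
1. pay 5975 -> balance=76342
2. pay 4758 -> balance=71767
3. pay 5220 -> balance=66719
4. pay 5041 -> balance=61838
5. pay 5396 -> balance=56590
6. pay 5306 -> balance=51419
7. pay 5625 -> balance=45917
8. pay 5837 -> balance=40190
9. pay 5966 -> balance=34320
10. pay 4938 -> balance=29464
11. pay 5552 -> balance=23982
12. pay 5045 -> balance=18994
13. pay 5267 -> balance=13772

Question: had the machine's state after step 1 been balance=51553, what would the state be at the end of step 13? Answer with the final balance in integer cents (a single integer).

state after step 1 := balance=51553
2. pay 4758 -> balance=46918
3. pay 5220 -> balance=41810
4. pay 5041 -> balance=36869
5. pay 5396 -> balance=31561
6. pay 5306 -> balance=26330
7. pay 5625 -> balance=20768
8. pay 5837 -> balance=14980
9. pay 5966 -> balance=9049
10. pay 4938 -> balance=4132
11. pay 5552 -> balance=0
12. pay 5045 -> balance=0
13. pay 5267 -> balance=0

0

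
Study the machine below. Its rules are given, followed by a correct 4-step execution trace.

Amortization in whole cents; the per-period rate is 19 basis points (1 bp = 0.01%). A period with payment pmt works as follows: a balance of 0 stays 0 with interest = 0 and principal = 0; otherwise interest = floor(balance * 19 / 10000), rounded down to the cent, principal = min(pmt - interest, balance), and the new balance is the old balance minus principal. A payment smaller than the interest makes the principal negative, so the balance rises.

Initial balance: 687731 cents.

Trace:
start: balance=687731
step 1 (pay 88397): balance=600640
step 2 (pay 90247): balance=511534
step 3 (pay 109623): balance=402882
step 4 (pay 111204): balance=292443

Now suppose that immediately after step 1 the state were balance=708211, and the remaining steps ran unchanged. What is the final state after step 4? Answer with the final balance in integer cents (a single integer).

400628

state after step 1 := balance=708211
step 2 (pay 90247): balance=619309
step 3 (pay 109623): balance=510862
step 4 (pay 111204): balance=400628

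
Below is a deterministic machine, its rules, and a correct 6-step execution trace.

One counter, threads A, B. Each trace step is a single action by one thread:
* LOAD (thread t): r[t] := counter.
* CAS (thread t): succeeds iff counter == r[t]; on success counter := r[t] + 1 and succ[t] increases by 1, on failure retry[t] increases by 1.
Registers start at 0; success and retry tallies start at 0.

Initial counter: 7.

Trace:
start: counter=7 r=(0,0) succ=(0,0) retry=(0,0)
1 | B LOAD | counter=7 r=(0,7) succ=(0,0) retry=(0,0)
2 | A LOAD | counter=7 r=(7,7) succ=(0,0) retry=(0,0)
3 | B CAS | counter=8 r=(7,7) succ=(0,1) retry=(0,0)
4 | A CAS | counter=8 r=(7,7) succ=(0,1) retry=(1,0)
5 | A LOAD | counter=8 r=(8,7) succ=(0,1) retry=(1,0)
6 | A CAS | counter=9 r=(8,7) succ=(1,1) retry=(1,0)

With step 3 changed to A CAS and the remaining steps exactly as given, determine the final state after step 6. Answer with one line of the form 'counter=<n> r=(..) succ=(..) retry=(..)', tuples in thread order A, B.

(re-executing from step 3 with the substitution; state before step 3: counter=7 r=(7,7) succ=(0,0) retry=(0,0))
3 | A CAS | counter=8 r=(7,7) succ=(1,0) retry=(0,0)
4 | A CAS | counter=8 r=(7,7) succ=(1,0) retry=(1,0)
5 | A LOAD | counter=8 r=(8,7) succ=(1,0) retry=(1,0)
6 | A CAS | counter=9 r=(8,7) succ=(2,0) retry=(1,0)

counter=9 r=(8,7) succ=(2,0) retry=(1,0)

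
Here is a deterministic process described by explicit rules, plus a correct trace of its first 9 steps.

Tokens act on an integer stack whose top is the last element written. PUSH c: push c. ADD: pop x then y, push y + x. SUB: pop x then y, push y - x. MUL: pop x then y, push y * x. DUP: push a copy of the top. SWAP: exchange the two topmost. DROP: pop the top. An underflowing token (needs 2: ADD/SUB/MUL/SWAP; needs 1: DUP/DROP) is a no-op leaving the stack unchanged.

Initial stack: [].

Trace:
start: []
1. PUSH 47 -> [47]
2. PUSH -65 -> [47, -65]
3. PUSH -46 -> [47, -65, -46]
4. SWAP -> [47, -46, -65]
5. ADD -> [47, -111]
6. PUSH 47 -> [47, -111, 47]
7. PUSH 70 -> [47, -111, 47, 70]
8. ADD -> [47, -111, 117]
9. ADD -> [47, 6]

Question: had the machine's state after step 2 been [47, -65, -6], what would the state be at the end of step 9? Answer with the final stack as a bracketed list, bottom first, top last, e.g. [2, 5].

state after step 2 := [47, -65, -6]
3. PUSH -46 -> [47, -65, -6, -46]
4. SWAP -> [47, -65, -46, -6]
5. ADD -> [47, -65, -52]
6. PUSH 47 -> [47, -65, -52, 47]
7. PUSH 70 -> [47, -65, -52, 47, 70]
8. ADD -> [47, -65, -52, 117]
9. ADD -> [47, -65, 65]

[47, -65, 65]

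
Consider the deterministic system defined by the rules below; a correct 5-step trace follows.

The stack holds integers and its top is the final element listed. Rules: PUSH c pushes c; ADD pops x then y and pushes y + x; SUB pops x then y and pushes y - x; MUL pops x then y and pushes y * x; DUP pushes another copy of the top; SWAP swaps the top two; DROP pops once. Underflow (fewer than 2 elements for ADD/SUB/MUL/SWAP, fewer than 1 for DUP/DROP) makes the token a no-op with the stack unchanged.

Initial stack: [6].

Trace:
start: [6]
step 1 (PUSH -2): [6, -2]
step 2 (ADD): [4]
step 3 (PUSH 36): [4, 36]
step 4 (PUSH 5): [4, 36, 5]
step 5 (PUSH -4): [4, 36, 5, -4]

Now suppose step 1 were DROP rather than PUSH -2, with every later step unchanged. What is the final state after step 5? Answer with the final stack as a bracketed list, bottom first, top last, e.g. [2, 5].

[36, 5, -4]

(re-executing from step 1 with the substitution; state before step 1: [6])
step 1 (DROP): []
step 2 (ADD): []
step 3 (PUSH 36): [36]
step 4 (PUSH 5): [36, 5]
step 5 (PUSH -4): [36, 5, -4]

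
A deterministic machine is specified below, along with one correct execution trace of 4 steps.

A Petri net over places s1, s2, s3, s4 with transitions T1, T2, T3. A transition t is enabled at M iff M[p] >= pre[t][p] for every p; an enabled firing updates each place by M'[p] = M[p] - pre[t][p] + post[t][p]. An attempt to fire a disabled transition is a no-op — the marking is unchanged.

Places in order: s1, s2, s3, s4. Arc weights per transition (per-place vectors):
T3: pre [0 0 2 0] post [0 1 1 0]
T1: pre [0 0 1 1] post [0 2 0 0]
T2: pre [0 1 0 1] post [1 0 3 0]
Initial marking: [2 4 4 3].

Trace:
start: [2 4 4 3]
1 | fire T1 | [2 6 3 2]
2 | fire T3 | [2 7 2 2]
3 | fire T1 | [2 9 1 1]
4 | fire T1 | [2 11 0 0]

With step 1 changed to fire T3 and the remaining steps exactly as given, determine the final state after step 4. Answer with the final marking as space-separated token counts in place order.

(re-executing from step 1 with the substitution; state before step 1: [2 4 4 3])
1 | fire T3 | [2 5 3 3]
2 | fire T3 | [2 6 2 3]
3 | fire T1 | [2 8 1 2]
4 | fire T1 | [2 10 0 1]

2 10 0 1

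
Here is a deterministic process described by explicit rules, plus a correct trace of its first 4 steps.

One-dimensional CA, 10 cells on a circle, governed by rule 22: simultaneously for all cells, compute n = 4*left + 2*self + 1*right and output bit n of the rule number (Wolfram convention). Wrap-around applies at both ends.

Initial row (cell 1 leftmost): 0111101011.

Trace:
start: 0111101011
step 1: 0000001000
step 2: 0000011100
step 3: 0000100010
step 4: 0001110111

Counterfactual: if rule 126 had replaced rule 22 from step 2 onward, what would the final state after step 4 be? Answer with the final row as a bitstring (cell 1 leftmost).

(re-executing steps 2..4 under rule 126; state before step 2: 0000001000)
step 2: 0000011100
step 3: 0000110110
step 4: 0001111111

0001111111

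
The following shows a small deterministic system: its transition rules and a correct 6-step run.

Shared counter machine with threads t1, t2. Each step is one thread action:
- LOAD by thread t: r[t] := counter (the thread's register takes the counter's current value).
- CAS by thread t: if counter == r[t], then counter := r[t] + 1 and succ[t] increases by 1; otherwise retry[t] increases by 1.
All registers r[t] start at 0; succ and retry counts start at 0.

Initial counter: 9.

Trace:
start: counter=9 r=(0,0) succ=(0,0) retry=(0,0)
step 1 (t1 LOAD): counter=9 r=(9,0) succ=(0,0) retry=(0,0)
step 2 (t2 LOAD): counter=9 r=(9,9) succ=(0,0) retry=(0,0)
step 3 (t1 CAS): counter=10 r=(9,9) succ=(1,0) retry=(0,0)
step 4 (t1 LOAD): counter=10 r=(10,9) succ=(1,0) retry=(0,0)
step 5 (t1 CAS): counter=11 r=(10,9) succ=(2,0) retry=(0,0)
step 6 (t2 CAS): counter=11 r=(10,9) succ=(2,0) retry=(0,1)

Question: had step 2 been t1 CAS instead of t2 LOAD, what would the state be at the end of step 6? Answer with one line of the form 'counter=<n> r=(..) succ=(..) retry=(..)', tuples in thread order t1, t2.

counter=11 r=(10,0) succ=(2,0) retry=(1,1)

(re-executing from step 2 with the substitution; state before step 2: counter=9 r=(9,0) succ=(0,0) retry=(0,0))
step 2 (t1 CAS): counter=10 r=(9,0) succ=(1,0) retry=(0,0)
step 3 (t1 CAS): counter=10 r=(9,0) succ=(1,0) retry=(1,0)
step 4 (t1 LOAD): counter=10 r=(10,0) succ=(1,0) retry=(1,0)
step 5 (t1 CAS): counter=11 r=(10,0) succ=(2,0) retry=(1,0)
step 6 (t2 CAS): counter=11 r=(10,0) succ=(2,0) retry=(1,1)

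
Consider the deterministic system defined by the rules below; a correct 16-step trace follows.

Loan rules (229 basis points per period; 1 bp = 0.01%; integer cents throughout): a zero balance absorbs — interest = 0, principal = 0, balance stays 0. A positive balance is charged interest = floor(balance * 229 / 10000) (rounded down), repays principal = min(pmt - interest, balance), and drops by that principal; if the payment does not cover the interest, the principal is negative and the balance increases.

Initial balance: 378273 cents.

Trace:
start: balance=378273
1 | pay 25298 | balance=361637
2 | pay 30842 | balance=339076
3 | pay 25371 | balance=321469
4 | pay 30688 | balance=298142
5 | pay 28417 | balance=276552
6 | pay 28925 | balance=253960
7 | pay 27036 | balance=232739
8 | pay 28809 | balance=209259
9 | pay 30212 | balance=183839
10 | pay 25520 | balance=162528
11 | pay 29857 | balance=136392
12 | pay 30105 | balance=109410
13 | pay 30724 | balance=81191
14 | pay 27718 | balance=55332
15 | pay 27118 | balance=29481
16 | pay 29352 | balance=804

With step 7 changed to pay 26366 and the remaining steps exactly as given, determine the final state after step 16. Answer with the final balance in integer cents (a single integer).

1625

(re-executing from step 7 with the substitution; state before step 7: balance=253960)
7 | pay 26366 | balance=233409
8 | pay 28809 | balance=209945
9 | pay 30212 | balance=184540
10 | pay 25520 | balance=163245
11 | pay 29857 | balance=137126
12 | pay 30105 | balance=110161
13 | pay 30724 | balance=81959
14 | pay 27718 | balance=56117
15 | pay 27118 | balance=30284
16 | pay 29352 | balance=1625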